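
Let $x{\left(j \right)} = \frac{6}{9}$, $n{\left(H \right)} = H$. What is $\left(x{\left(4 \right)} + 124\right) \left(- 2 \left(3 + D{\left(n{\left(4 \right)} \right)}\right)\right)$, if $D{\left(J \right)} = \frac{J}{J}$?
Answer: $- \frac{2992}{3} \approx -997.33$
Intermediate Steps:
$D{\left(J \right)} = 1$
$x{\left(j \right)} = \frac{2}{3}$ ($x{\left(j \right)} = 6 \cdot \frac{1}{9} = \frac{2}{3}$)
$\left(x{\left(4 \right)} + 124\right) \left(- 2 \left(3 + D{\left(n{\left(4 \right)} \right)}\right)\right) = \left(\frac{2}{3} + 124\right) \left(- 2 \left(3 + 1\right)\right) = \frac{374 \left(\left(-2\right) 4\right)}{3} = \frac{374}{3} \left(-8\right) = - \frac{2992}{3}$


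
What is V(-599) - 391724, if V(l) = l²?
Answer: -32923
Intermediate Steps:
V(-599) - 391724 = (-599)² - 391724 = 358801 - 391724 = -32923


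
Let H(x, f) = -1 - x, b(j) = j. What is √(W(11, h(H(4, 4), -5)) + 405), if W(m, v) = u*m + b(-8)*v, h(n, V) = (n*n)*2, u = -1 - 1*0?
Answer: I*√6 ≈ 2.4495*I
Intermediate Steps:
u = -1 (u = -1 + 0 = -1)
h(n, V) = 2*n² (h(n, V) = n²*2 = 2*n²)
W(m, v) = -m - 8*v
√(W(11, h(H(4, 4), -5)) + 405) = √((-1*11 - 16*(-1 - 1*4)²) + 405) = √((-11 - 16*(-1 - 4)²) + 405) = √((-11 - 16*(-5)²) + 405) = √((-11 - 16*25) + 405) = √((-11 - 8*50) + 405) = √((-11 - 400) + 405) = √(-411 + 405) = √(-6) = I*√6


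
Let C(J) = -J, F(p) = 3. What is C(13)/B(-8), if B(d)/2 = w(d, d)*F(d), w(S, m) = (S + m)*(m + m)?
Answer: -13/1536 ≈ -0.0084635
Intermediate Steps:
w(S, m) = 2*m*(S + m) (w(S, m) = (S + m)*(2*m) = 2*m*(S + m))
B(d) = 24*d**2 (B(d) = 2*((2*d*(d + d))*3) = 2*((2*d*(2*d))*3) = 2*((4*d**2)*3) = 2*(12*d**2) = 24*d**2)
C(13)/B(-8) = (-1*13)/((24*(-8)**2)) = -13/(24*64) = -13/1536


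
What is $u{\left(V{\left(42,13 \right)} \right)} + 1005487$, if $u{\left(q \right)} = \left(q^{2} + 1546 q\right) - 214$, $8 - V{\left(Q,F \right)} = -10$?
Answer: $1033425$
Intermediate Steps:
$V{\left(Q,F \right)} = 18$ ($V{\left(Q,F \right)} = 8 - -10 = 8 + 10 = 18$)
$u{\left(q \right)} = -214 + q^{2} + 1546 q$
$u{\left(V{\left(42,13 \right)} \right)} + 1005487 = \left(-214 + 18^{2} + 1546 \cdot 18\right) + 1005487 = \left(-214 + 324 + 27828\right) + 1005487 = 27938 + 1005487 = 1033425$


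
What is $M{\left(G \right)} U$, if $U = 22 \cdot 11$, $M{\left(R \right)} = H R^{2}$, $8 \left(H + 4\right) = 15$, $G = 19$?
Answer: $- \frac{742577}{4} \approx -1.8564 \cdot 10^{5}$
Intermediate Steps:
$H = - \frac{17}{8}$ ($H = -4 + \frac{1}{8} \cdot 15 = -4 + \frac{15}{8} = - \frac{17}{8} \approx -2.125$)
$M{\left(R \right)} = - \frac{17 R^{2}}{8}$
$U = 242$
$M{\left(G \right)} U = - \frac{17 \cdot 19^{2}}{8} \cdot 242 = \left(- \frac{17}{8}\right) 361 \cdot 242 = \left(- \frac{6137}{8}\right) 242 = - \frac{742577}{4}$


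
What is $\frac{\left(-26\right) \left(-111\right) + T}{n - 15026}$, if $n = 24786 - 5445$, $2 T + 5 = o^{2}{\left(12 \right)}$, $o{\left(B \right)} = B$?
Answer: $\frac{5911}{8630} \approx 0.68494$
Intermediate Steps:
$T = \frac{139}{2}$ ($T = - \frac{5}{2} + \frac{12^{2}}{2} = - \frac{5}{2} + \frac{1}{2} \cdot 144 = - \frac{5}{2} + 72 = \frac{139}{2} \approx 69.5$)
$n = 19341$
$\frac{\left(-26\right) \left(-111\right) + T}{n - 15026} = \frac{\left(-26\right) \left(-111\right) + \frac{139}{2}}{19341 - 15026} = \frac{2886 + \frac{139}{2}}{4315} = \frac{5911}{2} \cdot \frac{1}{4315} = \frac{5911}{8630}$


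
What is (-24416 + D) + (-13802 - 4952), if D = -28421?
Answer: -71591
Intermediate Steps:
(-24416 + D) + (-13802 - 4952) = (-24416 - 28421) + (-13802 - 4952) = -52837 - 18754 = -71591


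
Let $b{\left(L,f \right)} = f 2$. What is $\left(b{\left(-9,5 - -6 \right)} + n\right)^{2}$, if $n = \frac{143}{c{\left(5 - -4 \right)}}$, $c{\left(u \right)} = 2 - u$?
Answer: $\frac{121}{49} \approx 2.4694$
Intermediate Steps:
$n = - \frac{143}{7}$ ($n = \frac{143}{2 - \left(5 - -4\right)} = \frac{143}{2 - \left(5 + 4\right)} = \frac{143}{2 - 9} = \frac{143}{-7} = 143 \left(- \frac{1}{7}\right) = - \frac{143}{7} \approx -20.429$)
$b{\left(L,f \right)} = 2 f$
$\left(b{\left(-9,5 - -6 \right)} + n\right)^{2} = \left(2 \left(5 - -6\right) - \frac{143}{7}\right)^{2} = \left(2 \left(5 + 6\right) - \frac{143}{7}\right)^{2} = \left(2 \cdot 11 - \frac{143}{7}\right)^{2} = \left(22 - \frac{143}{7}\right)^{2} = \left(\frac{11}{7}\right)^{2} = \frac{121}{49}$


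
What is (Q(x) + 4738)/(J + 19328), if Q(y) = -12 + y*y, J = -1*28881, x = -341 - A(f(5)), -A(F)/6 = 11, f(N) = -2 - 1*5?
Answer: -80351/9553 ≈ -8.4111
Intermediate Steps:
f(N) = -7 (f(N) = -2 - 5 = -7)
A(F) = -66 (A(F) = -6*11 = -66)
x = -275 (x = -341 - 1*(-66) = -341 + 66 = -275)
J = -28881
Q(y) = -12 + y**2
(Q(x) + 4738)/(J + 19328) = ((-12 + (-275)**2) + 4738)/(-28881 + 19328) = ((-12 + 75625) + 4738)/(-9553) = (75613 + 4738)*(-1/9553) = 80351*(-1/9553) = -80351/9553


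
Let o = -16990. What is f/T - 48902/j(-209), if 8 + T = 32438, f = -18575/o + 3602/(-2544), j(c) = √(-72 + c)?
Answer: -697159/70085381040 + 48902*I*√281/281 ≈ -9.9473e-6 + 2917.3*I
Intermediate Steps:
f = -697159/2161128 (f = -18575/(-16990) + 3602/(-2544) = -18575*(-1/16990) + 3602*(-1/2544) = 3715/3398 - 1801/1272 = -697159/2161128 ≈ -0.32259)
T = 32430 (T = -8 + 32438 = 32430)
f/T - 48902/j(-209) = -697159/2161128/32430 - 48902/√(-72 - 209) = -697159/2161128*1/32430 - 48902*(-I*√281/281) = -697159/70085381040 - 48902*(-I*√281/281) = -697159/70085381040 - (-48902)*I*√281/281 = -697159/70085381040 + 48902*I*√281/281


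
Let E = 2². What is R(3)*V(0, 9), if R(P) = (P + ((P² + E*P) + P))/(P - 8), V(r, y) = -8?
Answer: 216/5 ≈ 43.200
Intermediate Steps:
E = 4
R(P) = (P² + 6*P)/(-8 + P) (R(P) = (P + ((P² + 4*P) + P))/(P - 8) = (P + (P² + 5*P))/(-8 + P) = (P² + 6*P)/(-8 + P))
R(3)*V(0, 9) = (3*(6 + 3)/(-8 + 3))*(-8) = (3*9/(-5))*(-8) = (3*(-⅕)*9)*(-8) = -27/5*(-8) = 216/5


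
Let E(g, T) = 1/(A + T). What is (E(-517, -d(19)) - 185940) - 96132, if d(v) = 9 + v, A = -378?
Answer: -114521233/406 ≈ -2.8207e+5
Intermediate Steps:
E(g, T) = 1/(-378 + T)
(E(-517, -d(19)) - 185940) - 96132 = (1/(-378 - (9 + 19)) - 185940) - 96132 = (1/(-378 - 1*28) - 185940) - 96132 = (1/(-378 - 28) - 185940) - 96132 = (1/(-406) - 185940) - 96132 = (-1/406 - 185940) - 96132 = -75491641/406 - 96132 = -114521233/406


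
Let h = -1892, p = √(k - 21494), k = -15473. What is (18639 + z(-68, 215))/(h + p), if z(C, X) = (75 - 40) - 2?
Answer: -35327424/3616631 - 18672*I*√36967/3616631 ≈ -9.7681 - 0.99264*I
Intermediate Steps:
p = I*√36967 (p = √(-15473 - 21494) = √(-36967) = I*√36967 ≈ 192.27*I)
z(C, X) = 33 (z(C, X) = 35 - 2 = 33)
(18639 + z(-68, 215))/(h + p) = (18639 + 33)/(-1892 + I*√36967) = 18672/(-1892 + I*√36967)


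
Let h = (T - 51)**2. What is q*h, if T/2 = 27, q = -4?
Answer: -36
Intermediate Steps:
T = 54 (T = 2*27 = 54)
h = 9 (h = (54 - 51)**2 = 3**2 = 9)
q*h = -4*9 = -36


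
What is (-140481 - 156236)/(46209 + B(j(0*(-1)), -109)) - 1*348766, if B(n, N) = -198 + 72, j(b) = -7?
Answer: -16072480295/46083 ≈ -3.4877e+5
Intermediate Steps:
B(n, N) = -126
(-140481 - 156236)/(46209 + B(j(0*(-1)), -109)) - 1*348766 = (-140481 - 156236)/(46209 - 126) - 1*348766 = -296717/46083 - 348766 = -16072480295/46083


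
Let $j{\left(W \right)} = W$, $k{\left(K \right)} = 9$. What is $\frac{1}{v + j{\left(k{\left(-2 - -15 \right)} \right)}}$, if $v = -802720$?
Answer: $- \frac{1}{802711} \approx -1.2458 \cdot 10^{-6}$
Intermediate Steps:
$\frac{1}{v + j{\left(k{\left(-2 - -15 \right)} \right)}} = \frac{1}{-802720 + 9} = \frac{1}{-802711} = - \frac{1}{802711}$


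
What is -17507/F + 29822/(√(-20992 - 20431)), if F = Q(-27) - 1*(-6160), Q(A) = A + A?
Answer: -17507/6106 - 29822*I*√41423/41423 ≈ -2.8672 - 146.53*I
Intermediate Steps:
Q(A) = 2*A
F = 6106 (F = 2*(-27) - 1*(-6160) = -54 + 6160 = 6106)
-17507/F + 29822/(√(-20992 - 20431)) = -17507/6106 + 29822/(√(-20992 - 20431)) = -17507*1/6106 + 29822/(√(-41423)) = -17507/6106 + 29822/((I*√41423)) = -17507/6106 + 29822*(-I*√41423/41423) = -17507/6106 - 29822*I*√41423/41423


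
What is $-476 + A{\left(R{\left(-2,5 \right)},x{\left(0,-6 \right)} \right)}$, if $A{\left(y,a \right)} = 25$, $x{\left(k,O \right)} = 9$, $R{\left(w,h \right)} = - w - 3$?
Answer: $-451$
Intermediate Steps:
$R{\left(w,h \right)} = -3 - w$
$-476 + A{\left(R{\left(-2,5 \right)},x{\left(0,-6 \right)} \right)} = -476 + 25 = -451$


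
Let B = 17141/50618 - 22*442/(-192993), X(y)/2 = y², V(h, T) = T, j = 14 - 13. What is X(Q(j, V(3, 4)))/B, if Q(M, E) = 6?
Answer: 703362216528/3800302445 ≈ 185.08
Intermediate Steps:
j = 1
X(y) = 2*y²
B = 3800302445/9768919674 (B = 17141*(1/50618) - 9724*(-1/192993) = 17141/50618 + 9724/192993 = 3800302445/9768919674 ≈ 0.38902)
X(Q(j, V(3, 4)))/B = (2*6²)/(3800302445/9768919674) = (2*36)*(9768919674/3800302445) = 72*(9768919674/3800302445) = 703362216528/3800302445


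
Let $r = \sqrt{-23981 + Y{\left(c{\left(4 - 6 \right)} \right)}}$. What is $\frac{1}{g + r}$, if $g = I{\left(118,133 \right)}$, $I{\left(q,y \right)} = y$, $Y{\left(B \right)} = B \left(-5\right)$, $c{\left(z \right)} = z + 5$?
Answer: $\frac{19}{5955} - \frac{2 i \sqrt{5999}}{41685} \approx 0.0031906 - 0.0037161 i$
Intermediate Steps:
$c{\left(z \right)} = 5 + z$
$Y{\left(B \right)} = - 5 B$
$g = 133$
$r = 2 i \sqrt{5999}$ ($r = \sqrt{-23981 - 5 \left(5 + \left(4 - 6\right)\right)} = \sqrt{-23981 - 5 \left(5 - 2\right)} = \sqrt{-23981 - 15} = \sqrt{-23996} = 2 i \sqrt{5999} \approx 154.91 i$)
$\frac{1}{g + r} = \frac{1}{133 + 2 i \sqrt{5999}}$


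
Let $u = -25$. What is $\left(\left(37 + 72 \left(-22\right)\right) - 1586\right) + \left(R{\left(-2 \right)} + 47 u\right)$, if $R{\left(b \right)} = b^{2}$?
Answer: $-4304$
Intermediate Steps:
$\left(\left(37 + 72 \left(-22\right)\right) - 1586\right) + \left(R{\left(-2 \right)} + 47 u\right) = \left(\left(37 + 72 \left(-22\right)\right) - 1586\right) + \left(\left(-2\right)^{2} + 47 \left(-25\right)\right) = \left(\left(37 - 1584\right) - 1586\right) + \left(4 - 1175\right) = \left(-1547 - 1586\right) - 1171 = -3133 - 1171 = -4304$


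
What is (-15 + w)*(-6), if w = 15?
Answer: 0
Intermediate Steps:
(-15 + w)*(-6) = (-15 + 15)*(-6) = 0*(-6) = 0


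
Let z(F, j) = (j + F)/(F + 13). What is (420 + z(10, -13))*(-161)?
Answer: -67599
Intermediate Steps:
z(F, j) = (F + j)/(13 + F)
(420 + z(10, -13))*(-161) = (420 + (10 - 13)/(13 + 10))*(-161) = (420 - 3/23)*(-161) = (9657/23)*(-161) = -67599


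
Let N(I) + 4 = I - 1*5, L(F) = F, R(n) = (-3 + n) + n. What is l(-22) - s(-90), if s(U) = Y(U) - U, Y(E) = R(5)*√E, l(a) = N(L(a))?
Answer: -121 - 21*I*√10 ≈ -121.0 - 66.408*I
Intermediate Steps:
R(n) = -3 + 2*n
N(I) = -9 + I (N(I) = -4 + (I - 1*5) = -4 + (I - 5) = -4 + (-5 + I) = -9 + I)
l(a) = -9 + a
Y(E) = 7*√E (Y(E) = (-3 + 2*5)*√E = (-3 + 10)*√E = 7*√E)
s(U) = -U + 7*√U (s(U) = 7*√U - U = -U + 7*√U)
l(-22) - s(-90) = (-9 - 22) - (-1*(-90) + 7*√(-90)) = -31 - (90 + 7*(3*I*√10)) = -31 - (90 + 21*I*√10) = -31 + (-90 - 21*I*√10) = -121 - 21*I*√10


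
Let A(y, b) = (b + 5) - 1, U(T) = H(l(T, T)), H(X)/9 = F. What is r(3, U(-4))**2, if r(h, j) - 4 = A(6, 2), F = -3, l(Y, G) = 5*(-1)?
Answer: 100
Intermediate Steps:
l(Y, G) = -5
H(X) = -27 (H(X) = 9*(-3) = -27)
U(T) = -27
A(y, b) = 4 + b (A(y, b) = (5 + b) - 1 = 4 + b)
r(h, j) = 10 (r(h, j) = 4 + (4 + 2) = 4 + 6 = 10)
r(3, U(-4))**2 = 10**2 = 100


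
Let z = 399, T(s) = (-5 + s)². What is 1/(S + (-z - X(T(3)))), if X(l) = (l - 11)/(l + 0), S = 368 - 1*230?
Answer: -4/1037 ≈ -0.0038573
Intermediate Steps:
S = 138 (S = 368 - 230 = 138)
X(l) = (-11 + l)/l
1/(S + (-z - X(T(3)))) = 1/(138 + (-1*399 - (-11 + (-5 + 3)²)/((-5 + 3)²))) = 1/(138 + (-399 - (-11 + (-2)²)/((-2)²))) = 1/(138 + (-399 - (-11 + 4)/4)) = 1/(138 + (-399 - (-7)/4)) = 1/(138 + (-399 - 1*(-7/4))) = 1/(138 + (-399 + 7/4)) = 1/(138 - 1589/4) = 1/(-1037/4) = -4/1037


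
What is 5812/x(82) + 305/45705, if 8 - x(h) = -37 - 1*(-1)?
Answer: 1207504/9141 ≈ 132.10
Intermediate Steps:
x(h) = 44 (x(h) = 8 - (-37 - 1*(-1)) = 8 - (-37 + 1) = 8 - 1*(-36) = 8 + 36 = 44)
5812/x(82) + 305/45705 = 5812/44 + 305/45705 = 5812*(1/44) + 305*(1/45705) = 1453/11 + 61/9141 = 1207504/9141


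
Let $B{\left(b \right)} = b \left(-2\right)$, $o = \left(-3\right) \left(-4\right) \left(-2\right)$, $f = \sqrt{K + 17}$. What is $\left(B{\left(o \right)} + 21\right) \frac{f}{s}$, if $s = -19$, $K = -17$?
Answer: $0$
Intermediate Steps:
$f = 0$ ($f = \sqrt{-17 + 17} = \sqrt{0} = 0$)
$o = -24$ ($o = 12 \left(-2\right) = -24$)
$B{\left(b \right)} = - 2 b$
$\left(B{\left(o \right)} + 21\right) \frac{f}{s} = \left(\left(-2\right) \left(-24\right) + 21\right) \frac{0}{-19} = \left(48 + 21\right) 0 \left(- \frac{1}{19}\right) = 69 \cdot 0 = 0$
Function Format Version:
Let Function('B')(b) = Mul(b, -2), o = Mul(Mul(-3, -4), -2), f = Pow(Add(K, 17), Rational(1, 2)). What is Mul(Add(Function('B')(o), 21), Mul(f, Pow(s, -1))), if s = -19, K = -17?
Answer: 0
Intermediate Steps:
f = 0 (f = Pow(Add(-17, 17), Rational(1, 2)) = Pow(0, Rational(1, 2)) = 0)
o = -24 (o = Mul(12, -2) = -24)
Function('B')(b) = Mul(-2, b)
Mul(Add(Function('B')(o), 21), Mul(f, Pow(s, -1))) = Mul(Add(Mul(-2, -24), 21), Mul(0, Pow(-19, -1))) = Mul(Add(48, 21), Mul(0, Rational(-1, 19))) = Mul(69, 0) = 0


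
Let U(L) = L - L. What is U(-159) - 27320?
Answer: -27320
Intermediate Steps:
U(L) = 0
U(-159) - 27320 = 0 - 27320 = -27320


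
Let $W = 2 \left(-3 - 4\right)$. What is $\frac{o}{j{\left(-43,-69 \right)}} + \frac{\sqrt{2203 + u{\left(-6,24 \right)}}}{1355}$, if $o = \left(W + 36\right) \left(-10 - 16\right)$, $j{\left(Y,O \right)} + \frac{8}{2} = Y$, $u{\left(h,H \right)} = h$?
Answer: $\frac{572}{47} + \frac{13 \sqrt{13}}{1355} \approx 12.205$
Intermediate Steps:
$j{\left(Y,O \right)} = -4 + Y$
$W = -14$ ($W = 2 \left(-7\right) = -14$)
$o = -572$ ($o = \left(-14 + 36\right) \left(-10 - 16\right) = 22 \left(-26\right) = -572$)
$\frac{o}{j{\left(-43,-69 \right)}} + \frac{\sqrt{2203 + u{\left(-6,24 \right)}}}{1355} = - \frac{572}{-4 - 43} + \frac{\sqrt{2203 - 6}}{1355} = - \frac{572}{-47} + \sqrt{2197} \cdot \frac{1}{1355} = \left(-572\right) \left(- \frac{1}{47}\right) + 13 \sqrt{13} \cdot \frac{1}{1355} = \frac{572}{47} + \frac{13 \sqrt{13}}{1355}$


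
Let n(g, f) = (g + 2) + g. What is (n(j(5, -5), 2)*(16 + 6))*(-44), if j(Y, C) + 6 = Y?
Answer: 0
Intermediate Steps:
j(Y, C) = -6 + Y
n(g, f) = 2 + 2*g (n(g, f) = (2 + g) + g = 2 + 2*g)
(n(j(5, -5), 2)*(16 + 6))*(-44) = ((2 + 2*(-6 + 5))*(16 + 6))*(-44) = ((2 + 2*(-1))*22)*(-44) = ((2 - 2)*22)*(-44) = (0*22)*(-44) = 0*(-44) = 0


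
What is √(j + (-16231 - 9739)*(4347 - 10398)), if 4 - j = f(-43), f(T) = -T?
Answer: √157144431 ≈ 12536.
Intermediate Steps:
j = -39 (j = 4 - (-1)*(-43) = 4 - 1*43 = 4 - 43 = -39)
√(j + (-16231 - 9739)*(4347 - 10398)) = √(-39 + (-16231 - 9739)*(4347 - 10398)) = √(-39 - 25970*(-6051)) = √(-39 + 157144470) = √157144431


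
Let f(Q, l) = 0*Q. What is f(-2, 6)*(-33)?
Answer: 0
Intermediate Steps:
f(Q, l) = 0
f(-2, 6)*(-33) = 0*(-33) = 0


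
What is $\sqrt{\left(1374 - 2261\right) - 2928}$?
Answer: $i \sqrt{3815} \approx 61.766 i$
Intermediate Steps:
$\sqrt{\left(1374 - 2261\right) - 2928} = \sqrt{-887 - 2928} = \sqrt{-3815} = i \sqrt{3815}$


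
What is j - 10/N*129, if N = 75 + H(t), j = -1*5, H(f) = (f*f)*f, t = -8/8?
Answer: -830/37 ≈ -22.432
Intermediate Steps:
t = -1 (t = -8*1/8 = -1)
H(f) = f**3 (H(f) = f**2*f = f**3)
j = -5
N = 74 (N = 75 + (-1)**3 = 75 - 1 = 74)
j - 10/N*129 = -5 - 10/74*129 = -5 - 10*1/74*129 = -5 - 5/37*129 = -5 - 645/37 = -830/37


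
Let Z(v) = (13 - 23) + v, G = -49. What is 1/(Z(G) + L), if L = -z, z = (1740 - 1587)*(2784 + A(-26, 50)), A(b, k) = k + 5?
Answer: -1/434426 ≈ -2.3019e-6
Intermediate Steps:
A(b, k) = 5 + k
z = 434367 (z = (1740 - 1587)*(2784 + (5 + 50)) = 153*(2784 + 55) = 153*2839 = 434367)
Z(v) = -10 + v
L = -434367 (L = -1*434367 = -434367)
1/(Z(G) + L) = 1/((-10 - 49) - 434367) = 1/(-59 - 434367) = 1/(-434426) = -1/434426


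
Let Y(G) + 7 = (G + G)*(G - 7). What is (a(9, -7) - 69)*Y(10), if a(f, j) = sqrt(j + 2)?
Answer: -3657 + 53*I*sqrt(5) ≈ -3657.0 + 118.51*I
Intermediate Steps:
a(f, j) = sqrt(2 + j)
Y(G) = -7 + 2*G*(-7 + G) (Y(G) = -7 + (G + G)*(G - 7) = -7 + (2*G)*(-7 + G) = -7 + 2*G*(-7 + G))
(a(9, -7) - 69)*Y(10) = (sqrt(2 - 7) - 69)*(-7 - 14*10 + 2*10**2) = (sqrt(-5) - 69)*(-7 - 140 + 2*100) = (I*sqrt(5) - 69)*(-7 - 140 + 200) = (-69 + I*sqrt(5))*53 = -3657 + 53*I*sqrt(5)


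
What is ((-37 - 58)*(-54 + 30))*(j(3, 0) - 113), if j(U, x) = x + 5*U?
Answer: -223440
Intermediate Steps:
((-37 - 58)*(-54 + 30))*(j(3, 0) - 113) = ((-37 - 58)*(-54 + 30))*((0 + 5*3) - 113) = (-95*(-24))*((0 + 15) - 113) = 2280*(15 - 113) = 2280*(-98) = -223440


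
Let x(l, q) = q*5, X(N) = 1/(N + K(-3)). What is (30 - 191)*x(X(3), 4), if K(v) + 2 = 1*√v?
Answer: -3220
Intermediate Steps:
K(v) = -2 + √v (K(v) = -2 + 1*√v = -2 + √v)
X(N) = 1/(-2 + N + I*√3) (X(N) = 1/(N + (-2 + √(-3))) = 1/(N + (-2 + I*√3)) = 1/(-2 + N + I*√3))
x(l, q) = 5*q
(30 - 191)*x(X(3), 4) = (30 - 191)*(5*4) = -161*20 = -3220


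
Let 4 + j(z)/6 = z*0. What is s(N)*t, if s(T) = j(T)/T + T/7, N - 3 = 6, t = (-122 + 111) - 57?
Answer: 1972/21 ≈ 93.905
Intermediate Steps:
t = -68 (t = -11 - 57 = -68)
N = 9 (N = 3 + 6 = 9)
j(z) = -24 (j(z) = -24 + 6*(z*0) = -24 + 6*0 = -24 + 0 = -24)
s(T) = -24/T + T/7
s(N)*t = (-24/9 + (1/7)*9)*(-68) = (-24*1/9 + 9/7)*(-68) = (-8/3 + 9/7)*(-68) = -29/21*(-68) = 1972/21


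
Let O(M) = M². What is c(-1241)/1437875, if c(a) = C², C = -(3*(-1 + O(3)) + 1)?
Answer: 5/11503 ≈ 0.00043467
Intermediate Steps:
C = -25 (C = -(3*(-1 + 3²) + 1) = -(3*(-1 + 9) + 1) = -(3*8 + 1) = -(24 + 1) = -1*25 = -25)
c(a) = 625 (c(a) = (-25)² = 625)
c(-1241)/1437875 = 625/1437875 = 625*(1/1437875) = 5/11503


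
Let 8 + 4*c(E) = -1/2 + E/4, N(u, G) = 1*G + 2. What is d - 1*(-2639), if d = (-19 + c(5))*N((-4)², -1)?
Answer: 41891/16 ≈ 2618.2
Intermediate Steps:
N(u, G) = 2 + G (N(u, G) = G + 2 = 2 + G)
c(E) = -17/8 + E/16 (c(E) = -2 + (-1/2 + E/4)/4 = -2 + (-1*½ + E*(¼))/4 = -2 + (-½ + E/4)/4 = -2 + (-⅛ + E/16) = -17/8 + E/16)
d = -333/16 (d = (-19 + (-17/8 + (1/16)*5))*(2 - 1) = (-19 + (-17/8 + 5/16))*1 = (-19 - 29/16)*1 = -333/16*1 = -333/16 ≈ -20.813)
d - 1*(-2639) = -333/16 - 1*(-2639) = -333/16 + 2639 = 41891/16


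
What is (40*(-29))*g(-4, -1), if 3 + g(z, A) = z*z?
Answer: -15080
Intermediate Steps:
g(z, A) = -3 + z**2 (g(z, A) = -3 + z*z = -3 + z**2)
(40*(-29))*g(-4, -1) = (40*(-29))*(-3 + (-4)**2) = -1160*(-3 + 16) = -1160*13 = -15080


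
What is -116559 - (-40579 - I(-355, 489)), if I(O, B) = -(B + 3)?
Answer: -76472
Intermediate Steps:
I(O, B) = -3 - B (I(O, B) = -(3 + B) = -3 - B)
-116559 - (-40579 - I(-355, 489)) = -116559 - (-40579 - (-3 - 1*489)) = -116559 - (-40579 - (-3 - 489)) = -116559 - (-40579 - 1*(-492)) = -116559 - (-40579 + 492) = -116559 - 1*(-40087) = -116559 + 40087 = -76472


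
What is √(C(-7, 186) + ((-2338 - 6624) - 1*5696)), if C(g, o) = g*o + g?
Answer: I*√15967 ≈ 126.36*I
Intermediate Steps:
C(g, o) = g + g*o
√(C(-7, 186) + ((-2338 - 6624) - 1*5696)) = √(-7*(1 + 186) + ((-2338 - 6624) - 1*5696)) = √(-7*187 + (-8962 - 5696)) = √(-1309 - 14658) = √(-15967) = I*√15967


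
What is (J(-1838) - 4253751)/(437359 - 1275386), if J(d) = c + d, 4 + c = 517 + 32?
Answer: 4255044/838027 ≈ 5.0775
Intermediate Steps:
c = 545 (c = -4 + (517 + 32) = -4 + 549 = 545)
J(d) = 545 + d
(J(-1838) - 4253751)/(437359 - 1275386) = ((545 - 1838) - 4253751)/(437359 - 1275386) = (-1293 - 4253751)/(-838027) = -4255044*(-1/838027) = 4255044/838027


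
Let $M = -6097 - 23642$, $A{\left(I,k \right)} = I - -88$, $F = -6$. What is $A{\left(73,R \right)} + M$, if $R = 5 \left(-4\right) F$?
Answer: $-29578$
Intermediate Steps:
$R = 120$ ($R = 5 \left(-4\right) \left(-6\right) = \left(-20\right) \left(-6\right) = 120$)
$A{\left(I,k \right)} = 88 + I$ ($A{\left(I,k \right)} = I + 88 = 88 + I$)
$M = -29739$ ($M = -6097 - 23642 = -29739$)
$A{\left(73,R \right)} + M = \left(88 + 73\right) - 29739 = 161 - 29739 = -29578$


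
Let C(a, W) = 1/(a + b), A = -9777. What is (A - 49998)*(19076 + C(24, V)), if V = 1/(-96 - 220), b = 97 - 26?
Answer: -21665102055/19 ≈ -1.1403e+9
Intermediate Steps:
b = 71
V = -1/316 (V = 1/(-316) = -1/316 ≈ -0.0031646)
C(a, W) = 1/(71 + a) (C(a, W) = 1/(a + 71) = 1/(71 + a))
(A - 49998)*(19076 + C(24, V)) = (-9777 - 49998)*(19076 + 1/(71 + 24)) = -59775*(19076 + 1/95) = -59775*1812221/95 = -21665102055/19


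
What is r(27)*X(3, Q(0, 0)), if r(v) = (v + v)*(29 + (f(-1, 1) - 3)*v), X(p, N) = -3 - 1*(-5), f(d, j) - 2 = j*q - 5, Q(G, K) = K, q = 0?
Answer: -14364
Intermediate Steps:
f(d, j) = -3 (f(d, j) = 2 + (j*0 - 5) = 2 + (0 - 5) = 2 - 5 = -3)
X(p, N) = 2 (X(p, N) = -3 + 5 = 2)
r(v) = 2*v*(29 - 6*v) (r(v) = (v + v)*(29 + (-3 - 3)*v) = (2*v)*(29 - 6*v) = 2*v*(29 - 6*v))
r(27)*X(3, Q(0, 0)) = (2*27*(29 - 6*27))*2 = (2*27*(29 - 162))*2 = (2*27*(-133))*2 = -7182*2 = -14364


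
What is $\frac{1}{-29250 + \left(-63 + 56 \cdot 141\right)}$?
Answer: $- \frac{1}{21417} \approx -4.6692 \cdot 10^{-5}$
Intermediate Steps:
$\frac{1}{-29250 + \left(-63 + 56 \cdot 141\right)} = \frac{1}{-29250 + \left(-63 + 7896\right)} = \frac{1}{-29250 + 7833} = \frac{1}{-21417} = - \frac{1}{21417}$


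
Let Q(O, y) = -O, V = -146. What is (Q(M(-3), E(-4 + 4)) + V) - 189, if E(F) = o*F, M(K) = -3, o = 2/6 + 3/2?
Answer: -332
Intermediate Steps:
o = 11/6 (o = 2*(⅙) + 3*(½) = ⅓ + 3/2 = 11/6 ≈ 1.8333)
E(F) = 11*F/6
(Q(M(-3), E(-4 + 4)) + V) - 189 = (-1*(-3) - 146) - 189 = (3 - 146) - 189 = -143 - 189 = -332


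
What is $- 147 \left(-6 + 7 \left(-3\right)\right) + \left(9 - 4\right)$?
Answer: $3974$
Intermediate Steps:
$- 147 \left(-6 + 7 \left(-3\right)\right) + \left(9 - 4\right) = - 147 \left(-6 - 21\right) + \left(9 - 4\right) = \left(-147\right) \left(-27\right) + 5 = 3969 + 5 = 3974$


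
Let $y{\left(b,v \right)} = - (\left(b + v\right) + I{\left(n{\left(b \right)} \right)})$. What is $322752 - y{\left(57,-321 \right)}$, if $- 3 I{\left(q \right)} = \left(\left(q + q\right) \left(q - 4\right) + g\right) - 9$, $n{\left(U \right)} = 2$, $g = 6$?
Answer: $\frac{967475}{3} \approx 3.2249 \cdot 10^{5}$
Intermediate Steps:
$I{\left(q \right)} = 1 - \frac{2 q \left(-4 + q\right)}{3}$ ($I{\left(q \right)} = - \frac{\left(\left(q + q\right) \left(q - 4\right) + 6\right) - 9}{3} = - \frac{\left(2 q \left(-4 + q\right) + 6\right) - 9}{3} = - \frac{\left(6 + 2 q \left(-4 + q\right)\right) - 9}{3} = - \frac{-3 + 2 q \left(-4 + q\right)}{3} = 1 - \frac{2 q \left(-4 + q\right)}{3}$)
$y{\left(b,v \right)} = - \frac{11}{3} - b - v$ ($y{\left(b,v \right)} = - (\left(b + v\right) + \left(1 - \frac{2 \cdot 2^{2}}{3} + \frac{8}{3} \cdot 2\right)) = - (\left(b + v\right) + \left(1 - \frac{8}{3} + \frac{16}{3}\right)) = - (\left(b + v\right) + \frac{11}{3}) = - (\frac{11}{3} + b + v) = - \frac{11}{3} - b - v$)
$322752 - y{\left(57,-321 \right)} = 322752 - \left(- \frac{11}{3} - 57 - -321\right) = 322752 - \left(- \frac{11}{3} - 57 + 321\right) = 322752 - \frac{781}{3} = \frac{967475}{3}$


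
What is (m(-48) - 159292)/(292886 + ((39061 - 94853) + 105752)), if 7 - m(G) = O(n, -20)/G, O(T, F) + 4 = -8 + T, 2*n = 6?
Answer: -849521/1828512 ≈ -0.46460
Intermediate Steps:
n = 3 (n = (½)*6 = 3)
O(T, F) = -12 + T (O(T, F) = -4 + (-8 + T) = -12 + T)
m(G) = 7 + 9/G (m(G) = 7 - (-12 + 3)/G = 7 - (-9)/G = 7 + 9/G)
(m(-48) - 159292)/(292886 + ((39061 - 94853) + 105752)) = ((7 + 9/(-48)) - 159292)/(292886 + ((39061 - 94853) + 105752)) = ((7 + 9*(-1/48)) - 159292)/(292886 + (-55792 + 105752)) = ((7 - 3/16) - 159292)/(292886 + 49960) = (109/16 - 159292)/342846 = -2548563/16*1/342846 = -849521/1828512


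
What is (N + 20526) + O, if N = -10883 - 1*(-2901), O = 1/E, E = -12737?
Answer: 159772927/12737 ≈ 12544.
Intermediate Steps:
O = -1/12737 (O = 1/(-12737) = -1/12737 ≈ -7.8511e-5)
N = -7982 (N = -10883 + 2901 = -7982)
(N + 20526) + O = (-7982 + 20526) - 1/12737 = 12544 - 1/12737 = 159772927/12737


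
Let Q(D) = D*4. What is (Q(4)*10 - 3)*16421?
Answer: 2578097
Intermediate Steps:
Q(D) = 4*D
(Q(4)*10 - 3)*16421 = ((4*4)*10 - 3)*16421 = (16*10 - 3)*16421 = (160 - 3)*16421 = 157*16421 = 2578097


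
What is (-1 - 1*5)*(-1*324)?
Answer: 1944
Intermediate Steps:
(-1 - 1*5)*(-1*324) = (-1 - 5)*(-324) = -6*(-324) = 1944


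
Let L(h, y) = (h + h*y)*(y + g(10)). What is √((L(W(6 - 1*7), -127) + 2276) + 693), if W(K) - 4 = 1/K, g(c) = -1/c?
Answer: 2*√318830/5 ≈ 225.86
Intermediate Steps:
W(K) = 4 + 1/K
L(h, y) = (-⅒ + y)*(h + h*y) (L(h, y) = (h + h*y)*(y - 1/10) = (h + h*y)*(y - 1*⅒) = (h + h*y)*(y - ⅒) = (h + h*y)*(-⅒ + y) = (-⅒ + y)*(h + h*y))
√((L(W(6 - 1*7), -127) + 2276) + 693) = √(((4 + 1/(6 - 1*7))*(-1 + 9*(-127) + 10*(-127)²)/10 + 2276) + 693) = √(((4 + 1/(6 - 7))*(-1 - 1143 + 10*16129)/10 + 2276) + 693) = √(((4 + 1/(-1))*(-1 - 1143 + 161290)/10 + 2276) + 693) = √(((⅒)*(4 - 1)*160146 + 2276) + 693) = √(((⅒)*3*160146 + 2276) + 693) = √((240219/5 + 2276) + 693) = √(251599/5 + 693) = √(255064/5) = 2*√318830/5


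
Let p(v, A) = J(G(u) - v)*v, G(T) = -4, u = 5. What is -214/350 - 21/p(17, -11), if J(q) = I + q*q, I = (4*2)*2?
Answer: -834958/1359575 ≈ -0.61413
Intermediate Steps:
I = 16 (I = 8*2 = 16)
J(q) = 16 + q² (J(q) = 16 + q*q = 16 + q²)
p(v, A) = v*(16 + (-4 - v)²) (p(v, A) = (16 + (-4 - v)²)*v = v*(16 + (-4 - v)²))
-214/350 - 21/p(17, -11) = -214/350 - 21*1/(17*(16 + (4 + 17)²)) = -214*1/350 - 21*1/(17*(16 + 21²)) = -107/175 - 21*1/(17*(16 + 441)) = -107/175 - 21/(17*457) = -107/175 - 21/7769 = -834958/1359575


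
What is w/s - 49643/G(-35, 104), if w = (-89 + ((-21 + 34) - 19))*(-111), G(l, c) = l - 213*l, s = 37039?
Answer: -1760483177/274829380 ≈ -6.4057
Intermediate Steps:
G(l, c) = -212*l
w = 10545 (w = (-89 + (13 - 19))*(-111) = (-89 - 6)*(-111) = -95*(-111) = 10545)
w/s - 49643/G(-35, 104) = 10545/37039 - 49643/((-212*(-35))) = 10545*(1/37039) - 49643/7420 = 10545/37039 - 49643*1/7420 = 10545/37039 - 49643/7420 = -1760483177/274829380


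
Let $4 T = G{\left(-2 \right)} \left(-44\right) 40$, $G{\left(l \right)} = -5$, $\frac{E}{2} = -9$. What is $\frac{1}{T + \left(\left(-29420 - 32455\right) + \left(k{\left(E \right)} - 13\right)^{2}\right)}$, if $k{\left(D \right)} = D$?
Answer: $- \frac{1}{58714} \approx -1.7032 \cdot 10^{-5}$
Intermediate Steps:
$E = -18$ ($E = 2 \left(-9\right) = -18$)
$T = 2200$ ($T = \frac{\left(-5\right) \left(-44\right) 40}{4} = \frac{220 \cdot 40}{4} = \frac{1}{4} \cdot 8800 = 2200$)
$\frac{1}{T + \left(\left(-29420 - 32455\right) + \left(k{\left(E \right)} - 13\right)^{2}\right)} = \frac{1}{2200 + \left(\left(-29420 - 32455\right) + \left(-18 - 13\right)^{2}\right)} = \frac{1}{2200 - \left(61875 - \left(-31\right)^{2}\right)} = \frac{1}{2200 + \left(-61875 + 961\right)} = \frac{1}{2200 - 60914} = \frac{1}{-58714} = - \frac{1}{58714}$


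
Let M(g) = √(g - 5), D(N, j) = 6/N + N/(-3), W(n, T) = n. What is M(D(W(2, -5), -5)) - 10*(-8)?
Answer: 80 + 2*I*√6/3 ≈ 80.0 + 1.633*I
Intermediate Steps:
D(N, j) = 6/N - N/3 (D(N, j) = 6/N + N*(-⅓) = 6/N - N/3)
M(g) = √(-5 + g)
M(D(W(2, -5), -5)) - 10*(-8) = √(-5 + (6/2 - ⅓*2)) - 10*(-8) = √(-5 + (6*(½) - ⅔)) + 80 = √(-5 + (3 - ⅔)) + 80 = √(-5 + 7/3) + 80 = √(-8/3) + 80 = 2*I*√6/3 + 80 = 80 + 2*I*√6/3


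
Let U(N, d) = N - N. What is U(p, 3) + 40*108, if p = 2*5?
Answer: 4320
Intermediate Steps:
p = 10
U(N, d) = 0
U(p, 3) + 40*108 = 0 + 40*108 = 0 + 4320 = 4320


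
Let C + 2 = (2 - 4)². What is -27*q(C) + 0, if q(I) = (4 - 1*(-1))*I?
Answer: -270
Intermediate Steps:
C = 2 (C = -2 + (2 - 4)² = -2 + (-2)² = -2 + 4 = 2)
q(I) = 5*I (q(I) = (4 + 1)*I = 5*I)
-27*q(C) + 0 = -135*2 + 0 = -27*10 + 0 = -270 + 0 = -270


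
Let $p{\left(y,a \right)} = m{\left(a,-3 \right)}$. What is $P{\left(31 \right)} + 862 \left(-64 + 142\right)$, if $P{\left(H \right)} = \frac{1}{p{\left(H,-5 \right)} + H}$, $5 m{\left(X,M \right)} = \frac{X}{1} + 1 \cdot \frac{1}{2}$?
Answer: $\frac{20238046}{301} \approx 67236.0$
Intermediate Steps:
$m{\left(X,M \right)} = \frac{1}{10} + \frac{X}{5}$ ($m{\left(X,M \right)} = \frac{\frac{X}{1} + 1 \cdot \frac{1}{2}}{5} = \frac{X 1 + 1 \cdot \frac{1}{2}}{5} = \frac{X + \frac{1}{2}}{5} = \frac{\frac{1}{2} + X}{5} = \frac{1}{10} + \frac{X}{5}$)
$p{\left(y,a \right)} = \frac{1}{10} + \frac{a}{5}$
$P{\left(H \right)} = \frac{1}{- \frac{9}{10} + H}$ ($P{\left(H \right)} = \frac{1}{\left(\frac{1}{10} + \frac{1}{5} \left(-5\right)\right) + H} = \frac{1}{\left(\frac{1}{10} - 1\right) + H} = \frac{1}{- \frac{9}{10} + H}$)
$P{\left(31 \right)} + 862 \left(-64 + 142\right) = \frac{10}{-9 + 10 \cdot 31} + 862 \left(-64 + 142\right) = \frac{10}{-9 + 310} + 862 \cdot 78 = \frac{10}{301} + 67236 = \frac{20238046}{301}$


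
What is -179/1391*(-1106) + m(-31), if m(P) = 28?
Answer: 236922/1391 ≈ 170.32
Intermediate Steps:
-179/1391*(-1106) + m(-31) = -179/1391*(-1106) + 28 = 197974/1391 + 28 = 236922/1391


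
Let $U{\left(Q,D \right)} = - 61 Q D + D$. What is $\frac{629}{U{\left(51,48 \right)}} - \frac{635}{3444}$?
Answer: $- \frac{8079923}{42843360} \approx -0.18859$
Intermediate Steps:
$U{\left(Q,D \right)} = D - 61 D Q$ ($U{\left(Q,D \right)} = - 61 D Q + D = D - 61 D Q$)
$\frac{629}{U{\left(51,48 \right)}} - \frac{635}{3444} = \frac{629}{48 \left(1 - 3111\right)} - \frac{635}{3444} = \frac{629}{48 \left(-3110\right)} - \frac{635}{3444} = \frac{629}{-149280} - \frac{635}{3444} = 629 \left(- \frac{1}{149280}\right) - \frac{635}{3444} = - \frac{629}{149280} - \frac{635}{3444} = - \frac{8079923}{42843360}$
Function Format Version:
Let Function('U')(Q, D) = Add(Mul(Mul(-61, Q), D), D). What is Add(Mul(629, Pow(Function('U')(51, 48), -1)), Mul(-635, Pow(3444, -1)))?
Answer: Rational(-8079923, 42843360) ≈ -0.18859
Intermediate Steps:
Function('U')(Q, D) = Add(D, Mul(-61, D, Q)) (Function('U')(Q, D) = Add(Mul(-61, D, Q), D) = Add(D, Mul(-61, D, Q)))
Add(Mul(629, Pow(Function('U')(51, 48), -1)), Mul(-635, Pow(3444, -1))) = Add(Mul(629, Pow(Mul(48, Add(1, Mul(-61, 51))), -1)), Mul(-635, Pow(3444, -1))) = Add(Mul(629, Pow(Mul(48, Add(1, -3111)), -1)), Mul(-635, Rational(1, 3444))) = Add(Mul(629, Pow(Mul(48, -3110), -1)), Rational(-635, 3444)) = Add(Mul(629, Pow(-149280, -1)), Rational(-635, 3444)) = Add(Mul(629, Rational(-1, 149280)), Rational(-635, 3444)) = Add(Rational(-629, 149280), Rational(-635, 3444)) = Rational(-8079923, 42843360)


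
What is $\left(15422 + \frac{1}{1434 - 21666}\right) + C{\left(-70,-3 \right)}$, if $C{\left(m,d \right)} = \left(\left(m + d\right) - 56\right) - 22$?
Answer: $\frac{308962871}{20232} \approx 15271.0$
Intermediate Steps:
$C{\left(m,d \right)} = -78 + d + m$ ($C{\left(m,d \right)} = \left(\left(d + m\right) - 56\right) - 22 = \left(-56 + d + m\right) - 22 = -78 + d + m$)
$\left(15422 + \frac{1}{1434 - 21666}\right) + C{\left(-70,-3 \right)} = \left(15422 + \frac{1}{1434 - 21666}\right) - 151 = \left(15422 + \frac{1}{-20232}\right) - 151 = \left(15422 - \frac{1}{20232}\right) - 151 = \frac{312017903}{20232} - 151 = \frac{308962871}{20232}$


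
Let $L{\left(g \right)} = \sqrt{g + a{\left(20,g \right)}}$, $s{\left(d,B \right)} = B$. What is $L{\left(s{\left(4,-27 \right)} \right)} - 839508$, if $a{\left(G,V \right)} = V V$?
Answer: $-839508 + 3 \sqrt{78} \approx -8.3948 \cdot 10^{5}$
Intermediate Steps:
$a{\left(G,V \right)} = V^{2}$
$L{\left(g \right)} = \sqrt{g + g^{2}}$
$L{\left(s{\left(4,-27 \right)} \right)} - 839508 = \sqrt{- 27 \left(1 - 27\right)} - 839508 = \sqrt{\left(-27\right) \left(-26\right)} - 839508 = \sqrt{702} - 839508 = 3 \sqrt{78} - 839508 = -839508 + 3 \sqrt{78}$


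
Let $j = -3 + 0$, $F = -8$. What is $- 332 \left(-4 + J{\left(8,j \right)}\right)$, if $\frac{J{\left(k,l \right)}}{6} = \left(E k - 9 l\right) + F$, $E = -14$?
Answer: $186584$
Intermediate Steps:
$j = -3$
$J{\left(k,l \right)} = -48 - 84 k - 54 l$ ($J{\left(k,l \right)} = 6 \left(\left(- 14 k - 9 l\right) - 8\right) = 6 \left(-8 - 14 k - 9 l\right) = -48 - 84 k - 54 l$)
$- 332 \left(-4 + J{\left(8,j \right)}\right) = - 332 \left(-4 - 558\right) = \left(-332\right) \left(-562\right) = 186584$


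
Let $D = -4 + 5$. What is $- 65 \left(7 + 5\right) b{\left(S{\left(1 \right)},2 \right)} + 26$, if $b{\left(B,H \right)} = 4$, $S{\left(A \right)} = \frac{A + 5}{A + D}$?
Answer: $-3094$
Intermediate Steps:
$D = 1$
$S{\left(A \right)} = \frac{5 + A}{1 + A}$ ($S{\left(A \right)} = \frac{A + 5}{A + 1} = \frac{5 + A}{1 + A}$)
$- 65 \left(7 + 5\right) b{\left(S{\left(1 \right)},2 \right)} + 26 = - 65 \left(7 + 5\right) 4 + 26 = - 65 \cdot 12 \cdot 4 + 26 = \left(-65\right) 48 + 26 = -3120 + 26 = -3094$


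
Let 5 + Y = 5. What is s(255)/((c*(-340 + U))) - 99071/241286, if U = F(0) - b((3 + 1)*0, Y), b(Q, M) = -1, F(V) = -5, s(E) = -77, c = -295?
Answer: -5036152051/12242851640 ≈ -0.41135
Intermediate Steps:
Y = 0 (Y = -5 + 5 = 0)
U = -4 (U = -5 - 1*(-1) = -5 + 1 = -4)
s(255)/((c*(-340 + U))) - 99071/241286 = -77*(-1/(295*(-340 - 4))) - 99071/241286 = -77/((-295*(-344))) - 99071*1/241286 = -77/101480 - 99071/241286 = -5036152051/12242851640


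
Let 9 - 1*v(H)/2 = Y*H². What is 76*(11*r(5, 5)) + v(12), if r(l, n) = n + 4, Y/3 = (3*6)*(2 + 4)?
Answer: -85770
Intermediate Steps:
Y = 324 (Y = 3*((3*6)*(2 + 4)) = 3*(18*6) = 3*108 = 324)
v(H) = 18 - 648*H²
r(l, n) = 4 + n
76*(11*r(5, 5)) + v(12) = 76*(11*(4 + 5)) + (18 - 648*12²) = 76*(11*9) + (18 - 648*144) = 76*99 + (18 - 93312) = 7524 - 93294 = -85770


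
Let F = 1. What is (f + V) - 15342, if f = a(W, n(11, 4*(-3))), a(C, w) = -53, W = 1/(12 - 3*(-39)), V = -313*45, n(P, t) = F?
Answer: -29480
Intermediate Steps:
n(P, t) = 1
V = -14085
W = 1/129 (W = 1/(12 + 117) = 1/129 ≈ 0.0077519)
f = -53
(f + V) - 15342 = (-53 - 14085) - 15342 = -14138 - 15342 = -29480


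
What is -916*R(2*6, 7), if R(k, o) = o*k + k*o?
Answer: -153888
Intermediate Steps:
R(k, o) = 2*k*o (R(k, o) = k*o + k*o = 2*k*o)
-916*R(2*6, 7) = -1832*2*6*7 = -1832*12*7 = -916*168 = -153888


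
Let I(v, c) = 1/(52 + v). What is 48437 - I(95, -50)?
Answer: 7120238/147 ≈ 48437.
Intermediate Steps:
48437 - I(95, -50) = 48437 - 1/(52 + 95) = 48437 - 1/147 = 7120238/147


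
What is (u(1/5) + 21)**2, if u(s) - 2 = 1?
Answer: 576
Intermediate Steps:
u(s) = 3 (u(s) = 2 + 1 = 3)
(u(1/5) + 21)**2 = (3 + 21)**2 = 24**2 = 576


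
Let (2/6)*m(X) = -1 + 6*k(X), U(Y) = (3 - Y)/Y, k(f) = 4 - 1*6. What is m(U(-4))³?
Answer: -59319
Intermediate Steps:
k(f) = -2 (k(f) = 4 - 6 = -2)
U(Y) = (3 - Y)/Y
m(X) = -39 (m(X) = 3*(-1 + 6*(-2)) = 3*(-1 - 12) = 3*(-13) = -39)
m(U(-4))³ = (-39)³ = -59319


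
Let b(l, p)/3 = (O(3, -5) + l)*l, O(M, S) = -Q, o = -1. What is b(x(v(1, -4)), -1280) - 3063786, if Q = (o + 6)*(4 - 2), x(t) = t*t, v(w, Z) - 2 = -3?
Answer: -3063813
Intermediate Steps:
v(w, Z) = -1 (v(w, Z) = 2 - 3 = -1)
x(t) = t**2
Q = 10 (Q = (-1 + 6)*(4 - 2) = 5*2 = 10)
O(M, S) = -10 (O(M, S) = -1*10 = -10)
b(l, p) = 3*l*(-10 + l) (b(l, p) = 3*((-10 + l)*l) = 3*(l*(-10 + l)) = 3*l*(-10 + l))
b(x(v(1, -4)), -1280) - 3063786 = 3*(-1)**2*(-10 + (-1)**2) - 3063786 = 3*1*(-10 + 1) - 3063786 = 3*1*(-9) - 3063786 = -27 - 3063786 = -3063813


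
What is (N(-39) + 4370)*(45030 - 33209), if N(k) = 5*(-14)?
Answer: 50830300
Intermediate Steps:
N(k) = -70
(N(-39) + 4370)*(45030 - 33209) = (-70 + 4370)*(45030 - 33209) = 4300*11821 = 50830300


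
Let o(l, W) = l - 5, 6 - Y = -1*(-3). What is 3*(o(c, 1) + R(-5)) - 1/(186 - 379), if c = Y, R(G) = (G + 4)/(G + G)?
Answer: -10991/1930 ≈ -5.6948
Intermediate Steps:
R(G) = (4 + G)/(2*G) (R(G) = (4 + G)/((2*G)) = (4 + G)*(1/(2*G)) = (4 + G)/(2*G))
Y = 3 (Y = 6 - (-1)*(-3) = 6 - 1*3 = 6 - 3 = 3)
c = 3
o(l, W) = -5 + l
3*(o(c, 1) + R(-5)) - 1/(186 - 379) = 3*((-5 + 3) + (1/2)*(4 - 5)/(-5)) - 1/(186 - 379) = 3*(-2 + (1/2)*(-1/5)*(-1)) - 1/(-193) = 3*(-2 + 1/10) - 1*(-1/193) = 3*(-19/10) + 1/193 = -57/10 + 1/193 = -10991/1930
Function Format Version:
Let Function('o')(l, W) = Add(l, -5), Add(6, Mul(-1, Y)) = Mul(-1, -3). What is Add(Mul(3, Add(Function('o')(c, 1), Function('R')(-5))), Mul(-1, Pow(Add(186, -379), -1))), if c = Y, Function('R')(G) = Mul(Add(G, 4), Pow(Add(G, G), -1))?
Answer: Rational(-10991, 1930) ≈ -5.6948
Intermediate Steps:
Function('R')(G) = Mul(Rational(1, 2), Pow(G, -1), Add(4, G)) (Function('R')(G) = Mul(Add(4, G), Pow(Mul(2, G), -1)) = Mul(Add(4, G), Mul(Rational(1, 2), Pow(G, -1))) = Mul(Rational(1, 2), Pow(G, -1), Add(4, G)))
Y = 3 (Y = Add(6, Mul(-1, Mul(-1, -3))) = Add(6, Mul(-1, 3)) = Add(6, -3) = 3)
c = 3
Function('o')(l, W) = Add(-5, l)
Add(Mul(3, Add(Function('o')(c, 1), Function('R')(-5))), Mul(-1, Pow(Add(186, -379), -1))) = Add(Mul(3, Add(Add(-5, 3), Mul(Rational(1, 2), Pow(-5, -1), Add(4, -5)))), Mul(-1, Pow(Add(186, -379), -1))) = Add(Mul(3, Add(-2, Mul(Rational(1, 2), Rational(-1, 5), -1))), Mul(-1, Pow(-193, -1))) = Add(Mul(3, Add(-2, Rational(1, 10))), Mul(-1, Rational(-1, 193))) = Add(Mul(3, Rational(-19, 10)), Rational(1, 193)) = Add(Rational(-57, 10), Rational(1, 193)) = Rational(-10991, 1930)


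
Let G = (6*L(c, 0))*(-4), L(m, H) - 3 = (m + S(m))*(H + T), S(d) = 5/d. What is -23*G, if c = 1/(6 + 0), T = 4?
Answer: 68264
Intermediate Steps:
c = ⅙ (c = 1/6 = ⅙ ≈ 0.16667)
L(m, H) = 3 + (4 + H)*(m + 5/m) (L(m, H) = 3 + (m + 5/m)*(H + 4) = 3 + (m + 5/m)*(4 + H) = 3 + (4 + H)*(m + 5/m))
G = -2968 (G = (6*((20 + 5*0 + (3 + 4*(⅙) + 0*(⅙))/6)/(⅙)))*(-4) = (6*(6*(20 + 0 + (3 + ⅔ + 0)/6)))*(-4) = (6*(6*(20 + 0 + (⅙)*(11/3))))*(-4) = (6*(6*(20 + 0 + 11/18)))*(-4) = (6*(6*(371/18)))*(-4) = (6*(371/3))*(-4) = 742*(-4) = -2968)
-23*G = -23*(-2968) = 68264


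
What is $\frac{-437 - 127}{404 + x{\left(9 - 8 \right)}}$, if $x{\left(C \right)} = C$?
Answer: $- \frac{188}{135} \approx -1.3926$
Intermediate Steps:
$\frac{-437 - 127}{404 + x{\left(9 - 8 \right)}} = \frac{-437 - 127}{404 + \left(9 - 8\right)} = - \frac{564}{404 + 1} = - \frac{564}{405} = \left(-564\right) \frac{1}{405} = - \frac{188}{135}$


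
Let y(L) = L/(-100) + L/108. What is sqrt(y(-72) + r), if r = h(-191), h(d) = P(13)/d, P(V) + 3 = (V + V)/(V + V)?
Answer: sqrt(523722)/2865 ≈ 0.25260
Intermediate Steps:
P(V) = -2 (P(V) = -3 + (V + V)/(V + V) = -3 + (2*V)/((2*V)) = -3 + (2*V)*(1/(2*V)) = -3 + 1 = -2)
h(d) = -2/d
r = 2/191 (r = -2/(-191) = -2*(-1/191) = 2/191 ≈ 0.010471)
y(L) = -L/1350 (y(L) = L*(-1/100) + L*(1/108) = -L/100 + L/108 = -L/1350)
sqrt(y(-72) + r) = sqrt(-1/1350*(-72) + 2/191) = sqrt(4/75 + 2/191) = sqrt(914/14325) = sqrt(523722)/2865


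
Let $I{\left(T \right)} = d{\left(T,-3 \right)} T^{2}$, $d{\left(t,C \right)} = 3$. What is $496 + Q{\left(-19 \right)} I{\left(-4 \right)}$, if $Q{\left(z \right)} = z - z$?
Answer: $496$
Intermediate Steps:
$Q{\left(z \right)} = 0$
$I{\left(T \right)} = 3 T^{2}$
$496 + Q{\left(-19 \right)} I{\left(-4 \right)} = 496 + 0 \cdot 3 \left(-4\right)^{2} = 496 + 0 \cdot 3 \cdot 16 = 496 + 0 \cdot 48 = 496 + 0 = 496$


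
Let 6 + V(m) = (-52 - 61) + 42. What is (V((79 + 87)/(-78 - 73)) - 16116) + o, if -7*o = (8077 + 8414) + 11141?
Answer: -140983/7 ≈ -20140.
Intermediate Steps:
V(m) = -77 (V(m) = -6 + ((-52 - 61) + 42) = -6 + (-113 + 42) = -6 - 71 = -77)
o = -27632/7 (o = -((8077 + 8414) + 11141)/7 = -(16491 + 11141)/7 = -1/7*27632 = -27632/7 ≈ -3947.4)
(V((79 + 87)/(-78 - 73)) - 16116) + o = (-77 - 16116) - 27632/7 = -16193 - 27632/7 = -140983/7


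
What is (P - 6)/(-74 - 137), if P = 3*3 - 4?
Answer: 1/211 ≈ 0.0047393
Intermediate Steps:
P = 5 (P = 9 - 4 = 5)
(P - 6)/(-74 - 137) = (5 - 6)/(-74 - 137) = -1/(-211) = -1*(-1/211) = 1/211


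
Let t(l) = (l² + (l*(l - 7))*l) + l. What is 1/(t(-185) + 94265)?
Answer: -1/6442895 ≈ -1.5521e-7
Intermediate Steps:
t(l) = l + l² + l²*(-7 + l) (t(l) = (l² + (l*(-7 + l))*l) + l = (l² + l²*(-7 + l)) + l = l + l² + l²*(-7 + l))
1/(t(-185) + 94265) = 1/(-185*(1 + (-185)² - 6*(-185)) + 94265) = 1/(-185*(1 + 34225 + 1110) + 94265) = 1/(-185*35336 + 94265) = 1/(-6537160 + 94265) = 1/(-6442895) = -1/6442895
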